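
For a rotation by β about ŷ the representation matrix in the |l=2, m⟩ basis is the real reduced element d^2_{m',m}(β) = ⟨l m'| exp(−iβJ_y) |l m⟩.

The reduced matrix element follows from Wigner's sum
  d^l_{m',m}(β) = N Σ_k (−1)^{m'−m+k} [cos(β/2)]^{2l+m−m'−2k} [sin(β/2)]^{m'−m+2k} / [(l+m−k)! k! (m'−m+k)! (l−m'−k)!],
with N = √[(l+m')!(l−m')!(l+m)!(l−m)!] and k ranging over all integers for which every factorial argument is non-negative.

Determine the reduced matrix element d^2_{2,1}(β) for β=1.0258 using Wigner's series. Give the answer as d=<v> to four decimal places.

d=-0.6492

d^2_{2,1}(β=1.0258) via Wigner's sum:
With c≡cos(β/2)=0.871325 and s≡sin(β/2)=0.490706, N=[24·1·6·1]^{1/2}=12.000000
Admissible k: 0..0 (factorial args all ≥0)
  k=0: (−1)^1·12.0000/(6)·0.8713^3·0.4907^1 = -0.649220
d^2_{2,1}(1.0258) = -0.649220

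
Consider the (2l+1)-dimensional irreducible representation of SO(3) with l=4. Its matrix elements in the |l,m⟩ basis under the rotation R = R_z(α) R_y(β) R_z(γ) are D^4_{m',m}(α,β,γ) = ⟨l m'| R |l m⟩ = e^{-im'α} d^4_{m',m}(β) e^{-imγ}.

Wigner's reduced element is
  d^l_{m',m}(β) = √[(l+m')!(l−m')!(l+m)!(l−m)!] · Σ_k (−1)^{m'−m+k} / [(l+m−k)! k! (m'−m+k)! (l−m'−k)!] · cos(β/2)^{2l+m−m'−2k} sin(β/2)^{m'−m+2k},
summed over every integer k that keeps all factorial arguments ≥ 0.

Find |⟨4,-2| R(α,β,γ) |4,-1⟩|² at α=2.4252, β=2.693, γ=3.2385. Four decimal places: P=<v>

P=0.0160

D^4_{-2,-1}(2.4252,2.693,3.2385) = e^{-i·-2·2.4252}·d^4_{-2,-1}(2.693)·e^{-i·-1·3.2385}. Compute d first:
With c≡cos(β/2)=0.222420 and s≡sin(β/2)=0.974951, N=[2·720·6·120]^{1/2}=1018.233765
k: max(0,(-1)−(-2))=1 … min(4+(-1),4−(-2))=3
  k=1: (−1)^0·1018.2338/(240)·0.2224^7·0.9750^1 = +0.000111
  k=2: (−1)^1·1018.2338/(48)·0.2224^5·0.9750^3 = -0.010701
  k=3: (−1)^2·1018.2338/(72)·0.2224^3·0.9750^5 = +0.137073
d^4_{-2,-1}(2.693) = +0.000111 -0.010701 +0.137073 = +0.126483
|D^4_{-2,-1}|² = |d^4_{-2,-1}(β)|² = (+0.126483)² = 0.015998 (the z-rotation phases have unit modulus)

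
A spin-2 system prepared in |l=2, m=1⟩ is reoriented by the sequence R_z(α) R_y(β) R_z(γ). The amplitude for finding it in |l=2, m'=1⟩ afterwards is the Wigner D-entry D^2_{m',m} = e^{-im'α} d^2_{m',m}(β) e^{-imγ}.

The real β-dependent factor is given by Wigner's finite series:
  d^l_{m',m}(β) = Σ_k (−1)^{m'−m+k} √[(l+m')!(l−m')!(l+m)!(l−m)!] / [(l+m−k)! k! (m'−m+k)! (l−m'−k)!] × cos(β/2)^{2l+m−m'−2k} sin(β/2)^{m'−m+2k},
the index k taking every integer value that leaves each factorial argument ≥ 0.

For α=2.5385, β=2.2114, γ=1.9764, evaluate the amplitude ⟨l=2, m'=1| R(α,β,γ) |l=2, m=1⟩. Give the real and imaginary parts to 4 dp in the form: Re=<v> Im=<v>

Re=0.0866 Im=-0.4330

D^2_{1,1}(2.5385,2.2114,1.9764) = e^{-i·1·2.5385}·d^2_{1,1}(2.2114)·e^{-i·1·1.9764}. Compute d first:
With c≡cos(β/2)=0.448509 and s≡sin(β/2)=0.893778, N=[6·1·6·1]^{1/2}=6.000000
k∈{0,1} keeps every argument non-negative
  k=0: (−1)^0·6.0000/(6)·0.4485^4·0.8938^0 = +0.040465
  k=1: (−1)^1·6.0000/(2)·0.4485^2·0.8938^2 = -0.482084
d^2_{1,1}(2.2114) = +0.040465 -0.482084 = -0.441619
Attach z-rotation phases: D = e^{-i(1)(2.5385)}·(-0.441619)·e^{-i(1)(1.9764)} = +0.086649-0.433035i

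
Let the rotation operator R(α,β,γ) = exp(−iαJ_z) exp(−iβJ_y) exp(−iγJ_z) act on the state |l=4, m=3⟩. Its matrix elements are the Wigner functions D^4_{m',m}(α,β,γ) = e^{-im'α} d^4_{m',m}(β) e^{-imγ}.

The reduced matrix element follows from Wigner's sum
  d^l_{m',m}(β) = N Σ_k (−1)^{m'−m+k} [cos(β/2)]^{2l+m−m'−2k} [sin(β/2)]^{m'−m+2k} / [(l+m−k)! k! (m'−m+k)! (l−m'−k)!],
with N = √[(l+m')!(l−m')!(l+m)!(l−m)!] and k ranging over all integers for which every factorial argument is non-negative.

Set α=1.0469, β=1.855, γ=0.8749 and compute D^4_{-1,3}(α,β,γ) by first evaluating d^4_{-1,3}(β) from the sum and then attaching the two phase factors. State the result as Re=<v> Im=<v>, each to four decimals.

Re=0.0003 Im=0.0474

Split into d^4_{-1,3}(β=1.855) × two z-phases.
c=cos(1.855/2)=0.599836, s=sin(1.855/2)=0.800123; N=√[6·120·5040·1]=1904.940944
k∈{4,5} keeps every argument non-negative
  k=4: (−1)^0·1904.9409/(144)·0.5998^4·0.8001^4 = +0.701902
  k=5: (−1)^1·1904.9409/(240)·0.5998^2·0.8001^6 = -0.749334
d^4_{-1,3}(1.855) = +0.701902 -0.749334 = -0.047433
Phases: e^{-i·(-1)·1.0469}=+0.500258+0.865877i, e^{-i·(3)·0.8749}=-0.869359-0.494181i ⇒ D=+0.000332+0.047431i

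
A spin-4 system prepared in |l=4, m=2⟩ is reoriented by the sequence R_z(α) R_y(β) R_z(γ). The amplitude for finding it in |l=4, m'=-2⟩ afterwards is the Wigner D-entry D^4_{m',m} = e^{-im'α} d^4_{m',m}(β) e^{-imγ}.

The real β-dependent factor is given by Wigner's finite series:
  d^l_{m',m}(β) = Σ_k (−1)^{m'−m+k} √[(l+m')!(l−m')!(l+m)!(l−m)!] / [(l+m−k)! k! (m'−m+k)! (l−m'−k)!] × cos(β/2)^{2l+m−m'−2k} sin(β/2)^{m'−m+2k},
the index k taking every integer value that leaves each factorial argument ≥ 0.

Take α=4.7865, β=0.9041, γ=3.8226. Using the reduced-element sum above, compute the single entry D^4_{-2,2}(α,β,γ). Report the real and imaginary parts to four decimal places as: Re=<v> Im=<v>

Split into d^4_{-2,2}(β=0.9041) × two z-phases.
With c≡cos(β/2)=0.899554 and s≡sin(β/2)=0.436811, N=[2·720·720·2]^{1/2}=1440.000000
Admissible k: 4..6 (factorial args all ≥0)
  k=4: (−1)^0·1440.0000/(96)·0.8996^4·0.4368^4 = +0.357579
  k=5: (−1)^1·1440.0000/(120)·0.8996^2·0.4368^6 = -0.067452
  k=6: (−1)^2·1440.0000/(1440)·0.8996^0·0.4368^8 = +0.001325
d^4_{-2,2}(0.9041) = +0.357579 -0.067452 +0.001325 = +0.291452
D = (-0.989035-0.147680i)·(+0.291452)·(+0.207268-0.978284i) = -0.101853+0.273076i

Re=-0.1019 Im=0.2731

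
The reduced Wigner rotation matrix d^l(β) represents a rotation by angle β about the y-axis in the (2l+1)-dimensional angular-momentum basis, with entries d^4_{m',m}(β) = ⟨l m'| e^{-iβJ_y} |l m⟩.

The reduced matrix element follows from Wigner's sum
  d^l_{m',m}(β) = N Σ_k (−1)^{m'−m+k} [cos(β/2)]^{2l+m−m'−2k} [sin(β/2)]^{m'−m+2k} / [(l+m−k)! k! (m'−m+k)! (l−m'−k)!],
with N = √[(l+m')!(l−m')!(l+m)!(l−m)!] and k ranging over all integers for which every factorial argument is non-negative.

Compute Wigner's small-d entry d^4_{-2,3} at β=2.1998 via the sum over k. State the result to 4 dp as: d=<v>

d=-0.1686

d^4_{-2,3}(β=2.1998) via Wigner's sum:
Half-angle: c=0.453685, s=0.891162. N=√(2·720·5040·1)=2693.993318
Admissible k: 5..6 (factorial args all ≥0)
  k=5: (−1)^0·2693.9933/(240)·0.4537^3·0.8912^5 = +0.589159
  k=6: (−1)^1·2693.9933/(720)·0.4537^1·0.8912^7 = -0.757731
d^4_{-2,3}(2.1998) = +0.589159 -0.757731 = -0.168572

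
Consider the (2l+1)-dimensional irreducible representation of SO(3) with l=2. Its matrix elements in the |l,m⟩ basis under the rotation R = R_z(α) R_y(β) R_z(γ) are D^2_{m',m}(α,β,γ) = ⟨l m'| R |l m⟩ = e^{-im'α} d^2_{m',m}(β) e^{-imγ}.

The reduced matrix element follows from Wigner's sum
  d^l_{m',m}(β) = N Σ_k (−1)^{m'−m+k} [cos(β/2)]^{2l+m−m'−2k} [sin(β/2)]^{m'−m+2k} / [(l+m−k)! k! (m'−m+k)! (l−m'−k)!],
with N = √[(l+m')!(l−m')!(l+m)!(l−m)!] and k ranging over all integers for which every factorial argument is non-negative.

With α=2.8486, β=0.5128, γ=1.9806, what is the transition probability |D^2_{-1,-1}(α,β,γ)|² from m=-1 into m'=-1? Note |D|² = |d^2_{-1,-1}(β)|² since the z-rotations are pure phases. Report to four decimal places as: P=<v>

First d^2_{-1,-1}(β=0.5128), then the phase factors e^{-i(-1)α} and e^{-i(-1)γ}:
With c≡cos(β/2)=0.967309 and s≡sin(β/2)=0.253600, N=[1·6·1·6]^{1/2}=6.000000
The bounds max(0,m−m')=0 and min(l+m,l−m')=1 give 2 terms
  k=0: (−1)^0·6.0000/(6)·0.9673^4·0.2536^0 = +0.875510
  k=1: (−1)^1·6.0000/(2)·0.9673^2·0.2536^2 = -0.180530
d^2_{-1,-1}(0.5128) = +0.875510 -0.180530 = +0.694980
|D^2_{-1,-1}|² = |d^2_{-1,-1}(β)|² = (+0.694980)² = 0.482997 (the z-rotation phases have unit modulus)

P=0.4830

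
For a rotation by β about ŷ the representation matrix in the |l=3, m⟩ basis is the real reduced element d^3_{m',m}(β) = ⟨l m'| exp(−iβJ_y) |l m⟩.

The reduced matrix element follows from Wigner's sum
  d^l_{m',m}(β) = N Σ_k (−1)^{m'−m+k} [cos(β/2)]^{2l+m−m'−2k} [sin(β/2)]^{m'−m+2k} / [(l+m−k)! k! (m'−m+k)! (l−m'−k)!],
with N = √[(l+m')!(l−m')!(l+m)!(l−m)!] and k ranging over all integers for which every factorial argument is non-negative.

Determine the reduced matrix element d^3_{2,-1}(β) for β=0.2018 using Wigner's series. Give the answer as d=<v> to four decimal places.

d=-0.0063

d^3_{2,-1}(β=0.2018) via Wigner's sum:
With c≡cos(β/2)=0.994914 and s≡sin(β/2)=0.100729, N=[120·1·2·24]^{1/2}=75.894664
Admissible k: 0..1 (factorial args all ≥0)
  k=0: (−1)^3·75.8947/(12)·0.9949^3·0.1007^3 = -0.006366
  k=1: (−1)^4·75.8947/(24)·0.9949^1·0.1007^5 = +0.000033
d^3_{2,-1}(0.2018) = -0.006366 +0.000033 = -0.006333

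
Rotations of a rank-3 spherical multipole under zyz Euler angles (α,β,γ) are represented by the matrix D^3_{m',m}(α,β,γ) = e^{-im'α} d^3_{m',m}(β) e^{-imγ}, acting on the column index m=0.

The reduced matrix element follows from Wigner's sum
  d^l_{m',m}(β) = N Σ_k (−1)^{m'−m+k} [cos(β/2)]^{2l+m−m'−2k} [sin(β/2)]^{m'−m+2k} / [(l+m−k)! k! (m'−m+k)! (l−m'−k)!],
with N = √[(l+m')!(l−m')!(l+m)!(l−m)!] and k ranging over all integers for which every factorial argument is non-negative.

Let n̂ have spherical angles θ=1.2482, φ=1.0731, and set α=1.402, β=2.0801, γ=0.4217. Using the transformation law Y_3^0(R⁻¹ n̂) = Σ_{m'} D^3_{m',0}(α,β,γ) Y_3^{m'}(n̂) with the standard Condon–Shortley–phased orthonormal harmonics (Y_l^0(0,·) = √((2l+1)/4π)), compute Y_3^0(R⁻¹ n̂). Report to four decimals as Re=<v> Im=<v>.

Need the full column D^3_{m',0} for m'=−3..3 at α=1.402, β=2.0801, γ=0.4217.
cos(β/2)=0.506177, sin(β/2)=0.862430
d^3_{-3,0}: single k=3 term ⇒ +0.372043;  D = -0.180449-0.325352i
d^3_{-2,0}: k∈[2..3] ⇒ +0.267435 -0.776355 = -0.508920;  D = +0.480194-0.168563i
d^3_{-1,0}: k∈[1..3] ⇒ +0.099272 -0.864550 +0.836587 = +0.071309;  D = +0.011980+0.070295i
d^3_{0,0}: k∈[0..3] ⇒ +0.016820 -0.439440 +1.275681 -0.411473 = +0.441587;  D = +0.441587+0.000000i
d^3_{1,0}: k∈[0..2] ⇒ -0.099272 +0.864550 -0.836587 = -0.071309;  D = -0.011980+0.070295i
d^3_{2,0}: k∈[0..1] ⇒ +0.267435 -0.776355 = -0.508920;  D = +0.480194+0.168563i
d^3_{3,0}: single k=0 term ⇒ -0.372043;  D = +0.180449-0.325352i
Y_3^{m'}(θ=1.2482,φ=1.0731) and Σ D·Y over m':
  (-0.1804-0.3254i)·(-0.3549+0.0276i)  (+0.4802-0.1686i)·(-0.1586-0.2445i)  (+0.0120+0.0703i)·(-0.0728+0.1340i)  (+0.4416+0.0000i)·(-0.2955+0.0000i)  (-0.0120+0.0703i)·(+0.0728+0.1340i)  (+0.4802+0.1686i)·(-0.1586+0.2445i)  (+0.1804-0.3254i)·(+0.3549+0.0276i)
Y_3^0(R⁻¹ n̂) = -0.239748+0.000000i

Re=-0.2397 Im=0.0000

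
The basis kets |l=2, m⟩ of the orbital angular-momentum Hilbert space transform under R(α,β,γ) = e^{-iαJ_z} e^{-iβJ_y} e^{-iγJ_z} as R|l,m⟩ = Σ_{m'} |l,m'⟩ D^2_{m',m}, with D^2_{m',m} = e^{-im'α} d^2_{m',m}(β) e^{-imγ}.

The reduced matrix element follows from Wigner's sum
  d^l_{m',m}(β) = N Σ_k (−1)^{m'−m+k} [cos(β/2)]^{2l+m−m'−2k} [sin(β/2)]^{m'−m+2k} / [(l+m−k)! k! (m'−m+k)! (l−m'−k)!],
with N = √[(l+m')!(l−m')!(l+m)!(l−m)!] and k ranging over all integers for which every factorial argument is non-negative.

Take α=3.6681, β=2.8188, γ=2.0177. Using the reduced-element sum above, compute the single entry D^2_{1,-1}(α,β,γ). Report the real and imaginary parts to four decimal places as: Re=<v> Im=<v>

D^2_{1,-1}(3.6681,2.8188,2.0177) = e^{-i·1·3.6681}·d^2_{1,-1}(2.8188)·e^{-i·-1·2.0177}. Compute d first:
With c≡cos(β/2)=0.160697 and s≡sin(β/2)=0.987004, N=[6·1·1·6]^{1/2}=6.000000
The bounds max(0,m−m')=0 and min(l+m,l−m')=1 give 2 terms
  k=0: (−1)^2·6.0000/(2)·0.1607^2·0.9870^2 = +0.075470
  k=1: (−1)^3·6.0000/(6)·0.1607^0·0.9870^4 = -0.949020
d^2_{1,-1}(2.8188) = +0.075470 -0.949020 = -0.873550
Phases: e^{-i·(1)·3.6681}=-0.864567+0.502517i, e^{-i·(-1)·2.0177}=-0.432175+0.901790i ⇒ D=+0.069464+0.870784i

Re=0.0695 Im=0.8708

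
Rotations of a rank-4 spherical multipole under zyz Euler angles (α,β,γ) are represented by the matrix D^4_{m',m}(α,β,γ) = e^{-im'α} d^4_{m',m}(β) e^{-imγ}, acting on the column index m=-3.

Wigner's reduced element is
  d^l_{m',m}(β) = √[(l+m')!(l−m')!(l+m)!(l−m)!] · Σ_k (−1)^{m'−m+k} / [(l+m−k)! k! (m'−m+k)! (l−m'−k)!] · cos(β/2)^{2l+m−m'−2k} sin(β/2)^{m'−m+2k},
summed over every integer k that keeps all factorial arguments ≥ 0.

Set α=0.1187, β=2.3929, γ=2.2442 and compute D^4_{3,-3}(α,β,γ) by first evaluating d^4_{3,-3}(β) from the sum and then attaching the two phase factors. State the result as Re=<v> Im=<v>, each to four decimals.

D^4_{3,-3}(0.1187,2.3929,2.2442) = e^{-i·3·0.1187}·d^4_{3,-3}(2.3929)·e^{-i·-3·2.2442}. Compute d first:
With c≡cos(β/2)=0.365664 and s≡sin(β/2)=0.930747, N=[5040·1·1·5040]^{1/2}=5040.000000
Admissible k: 0..1 (factorial args all ≥0)
  k=0: (−1)^6·5040.0000/(720)·0.3657^2·0.9307^6 = +0.608488
  k=1: (−1)^7·5040.0000/(5040)·0.3657^0·0.9307^8 = -0.563187
d^4_{3,-3}(2.3929) = +0.608488 -0.563187 = +0.045302
Phases: e^{-i·(3)·0.1187}=+0.937264-0.348622i, e^{-i·(-3)·2.2442}=+0.900702+0.434438i ⇒ D=+0.045104+0.004221i

Re=0.0451 Im=0.0042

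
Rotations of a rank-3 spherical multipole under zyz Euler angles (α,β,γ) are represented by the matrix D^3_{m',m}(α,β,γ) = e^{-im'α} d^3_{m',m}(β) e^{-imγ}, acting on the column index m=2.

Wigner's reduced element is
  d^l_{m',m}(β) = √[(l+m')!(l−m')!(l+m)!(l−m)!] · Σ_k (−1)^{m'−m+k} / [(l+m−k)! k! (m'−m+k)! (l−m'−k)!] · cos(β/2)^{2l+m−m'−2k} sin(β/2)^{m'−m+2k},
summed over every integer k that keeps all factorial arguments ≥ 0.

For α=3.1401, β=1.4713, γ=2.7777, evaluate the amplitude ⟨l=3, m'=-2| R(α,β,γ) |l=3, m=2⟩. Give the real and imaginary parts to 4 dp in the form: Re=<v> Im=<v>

Split into d^3_{-2,2}(β=1.4713) × two z-phases.
c=cos(1.4713/2)=0.741395, s=sin(1.4713/2)=0.671069; N=√[1·120·120·1]=120.000000
The bounds max(0,m−m')=4 and min(l+m,l−m')=5 give 2 terms
  k=4: (−1)^0·120.0000/(24)·0.7414^2·0.6711^4 = +0.557363
  k=5: (−1)^1·120.0000/(120)·0.7414^0·0.6711^6 = -0.091328
d^3_{-2,2}(1.4713) = +0.557363 -0.091328 = +0.466035
Attach z-rotation phases: D = e^{-i(-2)(3.1401)}·(+0.466035)·e^{-i(2)(2.7777)} = +0.348889+0.308975i

Re=0.3489 Im=0.3090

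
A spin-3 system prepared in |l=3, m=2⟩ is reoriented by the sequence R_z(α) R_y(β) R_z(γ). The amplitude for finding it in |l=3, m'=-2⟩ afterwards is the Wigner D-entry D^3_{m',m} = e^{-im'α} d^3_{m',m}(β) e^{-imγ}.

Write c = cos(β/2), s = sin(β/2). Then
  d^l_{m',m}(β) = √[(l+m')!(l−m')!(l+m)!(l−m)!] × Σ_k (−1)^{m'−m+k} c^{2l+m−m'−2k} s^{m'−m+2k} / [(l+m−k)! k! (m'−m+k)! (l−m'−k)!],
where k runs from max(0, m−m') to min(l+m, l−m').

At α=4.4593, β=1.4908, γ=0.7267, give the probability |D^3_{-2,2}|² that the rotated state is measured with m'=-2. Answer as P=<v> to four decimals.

P=0.2247

Split into d^3_{-2,2}(β=1.4908) × two z-phases.
c=cos(1.4908/2)=0.734817, s=sin(1.4908/2)=0.678266; N=√[1·120·120·1]=120.000000
The bounds max(0,m−m')=4 and min(l+m,l−m')=5 give 2 terms
  k=4: (−1)^0·120.0000/(24)·0.7348^2·0.6783^4 = +0.571383
  k=5: (−1)^1·120.0000/(120)·0.7348^0·0.6783^6 = -0.097364
d^3_{-2,2}(1.4908) = +0.571383 -0.097364 = +0.474019
|D^3_{-2,2}|² = |d^3_{-2,2}(β)|² = (+0.474019)² = 0.224694 (the z-rotation phases have unit modulus)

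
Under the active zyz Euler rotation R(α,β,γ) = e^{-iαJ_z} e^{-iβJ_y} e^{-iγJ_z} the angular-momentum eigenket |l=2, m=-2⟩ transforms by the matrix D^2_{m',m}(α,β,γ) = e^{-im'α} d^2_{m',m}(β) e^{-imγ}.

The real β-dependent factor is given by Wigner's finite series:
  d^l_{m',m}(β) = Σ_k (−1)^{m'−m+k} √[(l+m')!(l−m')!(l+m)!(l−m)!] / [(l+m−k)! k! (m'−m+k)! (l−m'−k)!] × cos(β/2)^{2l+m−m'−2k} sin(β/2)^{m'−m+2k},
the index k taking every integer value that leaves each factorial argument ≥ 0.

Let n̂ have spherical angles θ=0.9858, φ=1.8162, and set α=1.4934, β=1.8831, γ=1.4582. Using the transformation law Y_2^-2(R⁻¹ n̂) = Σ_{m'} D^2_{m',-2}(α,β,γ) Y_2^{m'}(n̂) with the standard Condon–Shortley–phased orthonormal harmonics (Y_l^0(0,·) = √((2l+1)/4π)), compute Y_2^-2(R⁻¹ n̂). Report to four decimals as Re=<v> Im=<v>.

Need the full column D^2_{m',-2} for m'=−2..2 at α=1.4934, β=1.8831, γ=1.4582.
cos(β/2)=0.588536, sin(β/2)=0.808471
d^2_{-2,-2}: single k=0 term ⇒ +0.119975;  D = +0.111417-0.044500i
d^2_{-1,-2}: single k=0 term ⇒ -0.329619;  D = +0.098224+0.314644i
d^2_{0,-2}: single k=0 term ⇒ +0.554562;  D = -0.540560+0.123831i
d^2_{1,-2}: single k=0 term ⇒ -0.622009;  D = -0.091596-0.615228i
d^2_{2,-2}: single k=0 term ⇒ +0.427227;  D = +0.426168-0.030052i
Y_2^{m'}(θ=0.9858,φ=1.8162) and Σ D·Y over m':
  (+0.1114-0.0445i)·(-0.2368+0.1266i)  (+0.0982+0.3146i)·(-0.0864-0.3450i)  (-0.5406+0.1238i)·(-0.0269+0.0000i)  (-0.0916-0.6152i)·(+0.0864-0.3450i)  (+0.4262-0.0301i)·(-0.2368-0.1266i)
Y_2^-2(R⁻¹ n̂) = -0.231043-0.108141i

Re=-0.2310 Im=-0.1081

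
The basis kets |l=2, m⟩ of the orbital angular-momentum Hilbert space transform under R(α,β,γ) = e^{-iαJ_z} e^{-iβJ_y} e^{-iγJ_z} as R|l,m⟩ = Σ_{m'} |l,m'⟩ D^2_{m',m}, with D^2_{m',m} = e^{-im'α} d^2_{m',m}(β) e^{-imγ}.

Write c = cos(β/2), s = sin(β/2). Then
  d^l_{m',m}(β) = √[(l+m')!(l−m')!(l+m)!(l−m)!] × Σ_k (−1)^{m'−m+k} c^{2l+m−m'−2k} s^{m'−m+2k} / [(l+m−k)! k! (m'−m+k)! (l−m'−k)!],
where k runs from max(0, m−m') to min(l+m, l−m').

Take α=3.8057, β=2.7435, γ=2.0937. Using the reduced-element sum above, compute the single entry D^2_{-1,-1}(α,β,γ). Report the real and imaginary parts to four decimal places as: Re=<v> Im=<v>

Re=-0.1031 Im=0.0416

First d^2_{-1,-1}(β=2.7435), then the phase factors e^{-i(-1)α} and e^{-i(-1)γ}:
With c≡cos(β/2)=0.197735 and s≡sin(β/2)=0.980256, N=[1·6·1·6]^{1/2}=6.000000
k: max(0,(-1)−(-1))=0 … min(2+(-1),2−(-1))=1
  k=0: (−1)^0·6.0000/(6)·0.1977^4·0.9803^0 = +0.001529
  k=1: (−1)^1·6.0000/(2)·0.1977^2·0.9803^2 = -0.112711
d^2_{-1,-1}(2.7435) = +0.001529 -0.112711 = -0.111182
Phases: e^{-i·(-1)·3.8057}=-0.787467-0.616356i, e^{-i·(-1)·2.0937}=-0.499398+0.866373i ⇒ D=-0.103094+0.041630i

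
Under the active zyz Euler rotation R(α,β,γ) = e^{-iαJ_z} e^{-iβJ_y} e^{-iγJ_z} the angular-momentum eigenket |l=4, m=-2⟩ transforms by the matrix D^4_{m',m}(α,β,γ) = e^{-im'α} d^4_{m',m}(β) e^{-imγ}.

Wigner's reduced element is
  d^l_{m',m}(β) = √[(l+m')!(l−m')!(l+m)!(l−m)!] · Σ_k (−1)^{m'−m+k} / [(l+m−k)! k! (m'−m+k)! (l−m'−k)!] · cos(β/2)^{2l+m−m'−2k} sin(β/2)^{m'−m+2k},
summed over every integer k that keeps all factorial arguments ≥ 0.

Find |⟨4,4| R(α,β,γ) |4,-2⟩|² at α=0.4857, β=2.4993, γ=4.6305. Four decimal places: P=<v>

First d^4_{4,-2}(β=2.4993), then the phase factors e^{-i(4)α} and e^{-i(-2)γ}:
Half-angle: c=0.315654, s=0.948874. N=√(40320·1·2·720)=7619.763776
The bounds max(0,m−m')=0 and min(l+m,l−m')=0 give 1 term
  k=0: (−1)^6·7619.7638/(1440)·0.3157^2·0.9489^6 = +0.384817
d^4_{4,-2}(2.4993) = +0.384817
|D^4_{4,-2}|² = |d^4_{4,-2}(β)|² = (+0.384817)² = 0.148084 (the z-rotation phases have unit modulus)

P=0.1481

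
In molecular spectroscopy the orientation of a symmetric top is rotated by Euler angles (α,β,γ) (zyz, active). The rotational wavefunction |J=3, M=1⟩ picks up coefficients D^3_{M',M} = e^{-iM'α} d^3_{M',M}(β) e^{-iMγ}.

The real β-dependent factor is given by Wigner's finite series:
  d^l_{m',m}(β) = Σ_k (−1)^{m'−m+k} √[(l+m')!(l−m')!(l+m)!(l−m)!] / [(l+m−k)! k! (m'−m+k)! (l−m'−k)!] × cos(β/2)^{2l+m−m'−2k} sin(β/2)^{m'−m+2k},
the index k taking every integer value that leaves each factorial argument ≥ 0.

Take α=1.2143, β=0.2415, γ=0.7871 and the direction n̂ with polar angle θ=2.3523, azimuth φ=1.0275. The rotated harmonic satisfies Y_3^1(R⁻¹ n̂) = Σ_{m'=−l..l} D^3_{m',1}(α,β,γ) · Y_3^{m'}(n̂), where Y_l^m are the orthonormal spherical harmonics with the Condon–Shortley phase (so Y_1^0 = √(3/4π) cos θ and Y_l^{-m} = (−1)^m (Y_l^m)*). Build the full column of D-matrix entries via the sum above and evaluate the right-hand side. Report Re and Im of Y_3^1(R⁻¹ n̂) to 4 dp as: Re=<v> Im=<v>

Need the full column D^3_{m',1} for m'=−3..3 at α=1.2143, β=0.2415, γ=0.7871.
cos(β/2)=0.992719, sin(β/2)=0.120457
d^3_{-3,1}: single k=4 term ⇒ +0.000804;  D = -0.000771+0.000227i
d^3_{-2,1}: k∈[3..4] ⇒ +0.010814 -0.000080 = +0.010735;  D = -0.000758+0.010708i
d^3_{-1,1}: k∈[2..4] ⇒ +0.084551 -0.001660 +0.000003 = +0.082894;  D = +0.075444+0.034345i
d^3_{0,1}: k∈[1..3] ⇒ +0.402302 -0.017770 +0.000087 = +0.384620;  D = +0.271504-0.272430i
d^3_{1,1}: k∈[0..2] ⇒ +0.957099 -0.112735 +0.001245 = +0.845609;  D = -0.352974-0.768417i
d^3_{2,1}: k∈[0..1] ⇒ -0.367250 +0.010814 = -0.356436;  D = +0.355457-0.026390i
d^3_{3,1}: single k=0 term ⇒ +0.054577;  D = -0.015208+0.052416i
Y_3^{m'}(θ=2.3523,φ=1.0275) and Σ D·Y over m':
  (-0.0008+0.0002i)·(-0.1490-0.0088i)  (-0.0008+0.0107i)·(+0.1688+0.3210i)  (+0.0754+0.0343i)·(+0.1756-0.2907i)  (+0.2715-0.2724i)·(+0.1365+0.0000i)  (-0.3530-0.7684i)·(-0.1756-0.2907i)  (+0.3555-0.0264i)·(+0.1688-0.3210i)  (-0.0152+0.0524i)·(+0.1490-0.0088i)
Y_3^1(R⁻¹ n̂) = -0.054837+0.075359i

Re=-0.0548 Im=0.0754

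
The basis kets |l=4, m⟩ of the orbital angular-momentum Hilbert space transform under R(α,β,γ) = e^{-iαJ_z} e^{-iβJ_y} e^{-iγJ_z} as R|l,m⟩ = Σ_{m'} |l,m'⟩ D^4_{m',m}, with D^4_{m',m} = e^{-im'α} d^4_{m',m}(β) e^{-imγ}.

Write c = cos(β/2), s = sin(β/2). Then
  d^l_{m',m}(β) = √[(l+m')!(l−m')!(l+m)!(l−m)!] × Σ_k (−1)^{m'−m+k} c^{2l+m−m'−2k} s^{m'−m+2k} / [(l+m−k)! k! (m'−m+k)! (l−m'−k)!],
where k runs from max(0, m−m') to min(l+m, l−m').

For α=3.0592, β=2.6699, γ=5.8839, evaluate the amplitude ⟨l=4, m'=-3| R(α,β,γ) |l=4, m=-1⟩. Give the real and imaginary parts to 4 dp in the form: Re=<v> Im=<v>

D^4_{-3,-1}(3.0592,2.6699,5.8839) = e^{-i·-3·3.0592}·d^4_{-3,-1}(2.6699)·e^{-i·-1·5.8839}. Compute d first:
Half-angle: c=0.233666, s=0.972317. N=√(1·5040·6·120)=1904.940944
Admissible k: 2..3 (factorial args all ≥0)
  k=2: (−1)^0·1904.9409/(240)·0.2337^6·0.9723^2 = +0.001221
  k=3: (−1)^1·1904.9409/(144)·0.2337^4·0.9723^4 = -0.035248
d^4_{-3,-1}(2.6699) = +0.001221 -0.035248 = -0.034026
Attach z-rotation phases: D = e^{-i(-3)(3.0592)}·(-0.034026)·e^{-i(-1)(5.8839)} = +0.027161-0.020496i

Re=0.0272 Im=-0.0205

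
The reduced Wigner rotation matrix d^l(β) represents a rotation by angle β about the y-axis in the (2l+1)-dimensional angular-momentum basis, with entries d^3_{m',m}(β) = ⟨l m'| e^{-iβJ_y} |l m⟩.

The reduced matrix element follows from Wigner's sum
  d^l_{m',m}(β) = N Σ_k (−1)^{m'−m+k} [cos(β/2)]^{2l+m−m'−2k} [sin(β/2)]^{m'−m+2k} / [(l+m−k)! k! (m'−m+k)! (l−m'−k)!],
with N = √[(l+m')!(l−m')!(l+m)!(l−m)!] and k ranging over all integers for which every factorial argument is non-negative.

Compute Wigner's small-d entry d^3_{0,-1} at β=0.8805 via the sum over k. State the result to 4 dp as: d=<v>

d=-0.3430

d^3_{0,-1}(β=0.8805) via Wigner's sum:
c=cos(0.8805/2)=0.904645, s=sin(0.8805/2)=0.426166; N=√[6·6·2·24]=41.569219
k: max(0,(-1)−(0))=0 … min(3+(-1),3−(0))=2
  k=0: (−1)^1·41.5692/(12)·0.9046^5·0.4262^1 = -0.894459
  k=1: (−1)^2·41.5692/(4)·0.9046^3·0.4262^3 = +0.595500
  k=2: (−1)^3·41.5692/(12)·0.9046^1·0.4262^5 = -0.044052
d^3_{0,-1}(0.8805) = -0.894459 +0.595500 -0.044052 = -0.343010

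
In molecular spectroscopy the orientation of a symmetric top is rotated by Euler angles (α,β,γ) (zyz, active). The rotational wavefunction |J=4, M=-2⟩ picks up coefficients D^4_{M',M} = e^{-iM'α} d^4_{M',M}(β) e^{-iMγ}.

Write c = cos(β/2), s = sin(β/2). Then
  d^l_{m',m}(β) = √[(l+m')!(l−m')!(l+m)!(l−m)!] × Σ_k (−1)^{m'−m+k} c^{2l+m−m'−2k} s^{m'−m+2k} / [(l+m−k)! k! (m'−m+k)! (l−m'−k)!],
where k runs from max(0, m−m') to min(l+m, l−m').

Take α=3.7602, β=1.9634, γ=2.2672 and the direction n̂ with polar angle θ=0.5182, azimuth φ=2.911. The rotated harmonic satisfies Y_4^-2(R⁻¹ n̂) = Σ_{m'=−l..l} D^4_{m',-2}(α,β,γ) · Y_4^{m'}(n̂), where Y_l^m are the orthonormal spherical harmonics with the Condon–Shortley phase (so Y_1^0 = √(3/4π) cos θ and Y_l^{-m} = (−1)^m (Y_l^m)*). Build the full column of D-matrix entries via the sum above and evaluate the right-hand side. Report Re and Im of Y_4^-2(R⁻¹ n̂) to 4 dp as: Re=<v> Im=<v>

Need the full column D^4_{m',-2} for m'=−4..4 at α=3.7602, β=1.9634, γ=2.2672.
cos(β/2)=0.555610, sin(β/2)=0.831443
d^4_{-4,-2}: single k=2 term ⇒ +0.107613;  D = +0.080502+0.071414i
d^4_{-3,-2}: k∈[1..2] ⇒ +0.050849 -0.341612 = -0.290762;  D = +0.289098+0.031063i
d^4_{-2,-2}: k∈[0..2] ⇒ +0.009082 -0.244043 +0.683127 = +0.448165;  D = +0.390790-0.219398i
d^4_{-1,-2}: k∈[0..2] ⇒ -0.057658 +0.645585 -0.963802 = -0.375874;  D = +0.160310-0.339974i
d^4_{0,-2}: k∈[0..2] ⇒ +0.192933 -1.152126 +0.967512 = +0.008319;  D = -0.001473-0.008187i
d^4_{1,-2}: k∈[0..2] ⇒ -0.430390 +1.445702 -0.647491 = +0.367821;  D = +0.262985+0.257160i
d^4_{2,-2}: k∈[0..2] ⇒ +0.683127 -1.223817 +0.228381 = -0.312309;  D = +0.308536+0.048397i
d^4_{3,-2}: k∈[0..1] ⇒ -0.764994 +0.571034 = -0.193960;  D = -0.173538+0.086632i
d^4_{4,-2}: single k=0 term ⇒ +0.539652;  D = -0.253581+0.476363i
Y_4^{m'}(θ=0.5182,φ=2.911) and Σ D·Y over m':
  (+0.0805+0.0714i)·(+0.0161+0.0212i)  (+0.2891+0.0311i)·(-0.1018-0.0843i)  (+0.3908-0.2194i)·(+0.3148+0.1564i)  (+0.1603-0.3400i)·(-0.4524-0.1062i)  (-0.0015-0.0082i)·(+0.0310+0.0000i)  (+0.2630+0.2572i)·(+0.4524-0.1062i)  (+0.3085+0.0484i)·(+0.3148-0.1564i)  (-0.1735+0.0866i)·(+0.1018-0.0843i)  (-0.2536+0.4764i)·(+0.0161-0.0212i)
Y_4^-2(R⁻¹ n̂) = +0.268269+0.195772i

Re=0.2683 Im=0.1958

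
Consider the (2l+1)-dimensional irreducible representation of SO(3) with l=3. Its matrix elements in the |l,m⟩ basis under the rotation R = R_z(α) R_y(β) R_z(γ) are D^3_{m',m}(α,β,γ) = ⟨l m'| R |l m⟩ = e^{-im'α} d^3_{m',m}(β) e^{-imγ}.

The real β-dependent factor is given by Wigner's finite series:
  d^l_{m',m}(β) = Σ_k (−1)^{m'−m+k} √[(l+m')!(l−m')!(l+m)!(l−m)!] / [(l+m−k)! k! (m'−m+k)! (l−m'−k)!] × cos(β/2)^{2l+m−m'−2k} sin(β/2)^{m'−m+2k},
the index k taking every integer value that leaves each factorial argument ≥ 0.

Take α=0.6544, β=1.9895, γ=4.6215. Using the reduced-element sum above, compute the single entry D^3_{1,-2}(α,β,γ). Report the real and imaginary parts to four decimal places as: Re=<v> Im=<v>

D^3_{1,-2}(0.6544,1.9895,4.6215) = e^{-i·1·0.6544}·d^3_{1,-2}(1.9895)·e^{-i·-2·4.6215}. Compute d first:
c=cos(1.9895/2)=0.544713, s=sin(1.9895/2)=0.838623; N=√[24·2·1·120]=75.894664
k: max(0,(-2)−(1))=0 … min(3+(-2),3−(1))=1
  k=0: (−1)^3·75.8947/(12)·0.5447^3·0.8386^3 = -0.602882
  k=1: (−1)^4·75.8947/(24)·0.5447^1·0.8386^5 = +0.714498
d^3_{1,-2}(1.9895) = -0.602882 +0.714498 = +0.111616
Attach z-rotation phases: D = e^{-i(1)(0.6544)}·(+0.111616)·e^{-i(-2)(4.6215)} = -0.074816+0.082829i

Re=-0.0748 Im=0.0828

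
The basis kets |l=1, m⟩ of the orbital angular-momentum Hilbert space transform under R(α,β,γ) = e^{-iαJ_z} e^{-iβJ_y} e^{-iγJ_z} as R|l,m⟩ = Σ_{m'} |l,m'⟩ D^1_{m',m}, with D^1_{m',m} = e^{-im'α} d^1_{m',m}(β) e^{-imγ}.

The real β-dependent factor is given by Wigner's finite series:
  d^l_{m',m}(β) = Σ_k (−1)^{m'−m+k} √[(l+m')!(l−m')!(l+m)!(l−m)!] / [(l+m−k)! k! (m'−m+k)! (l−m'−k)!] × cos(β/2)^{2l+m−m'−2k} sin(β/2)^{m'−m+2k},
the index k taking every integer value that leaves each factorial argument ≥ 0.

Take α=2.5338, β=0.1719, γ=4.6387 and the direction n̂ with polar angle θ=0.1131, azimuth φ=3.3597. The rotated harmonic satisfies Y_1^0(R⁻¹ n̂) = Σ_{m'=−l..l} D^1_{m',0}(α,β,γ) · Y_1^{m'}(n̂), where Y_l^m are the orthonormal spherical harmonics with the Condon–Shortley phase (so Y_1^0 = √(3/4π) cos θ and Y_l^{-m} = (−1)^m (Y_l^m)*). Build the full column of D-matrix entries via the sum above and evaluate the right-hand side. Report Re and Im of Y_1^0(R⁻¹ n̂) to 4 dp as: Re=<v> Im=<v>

Re=0.4847 Im=0.0000

Need the full column D^1_{m',0} for m'=−1..1 at α=2.5338, β=0.1719, γ=4.6387.
cos(β/2)=0.996309, sin(β/2)=0.085844
d^1_{-1,0}: single k=1 term ⇒ +0.120954;  D = -0.099292+0.069072i
d^1_{0,0}: k∈[0..1] ⇒ +0.992631 -0.007369 = +0.985262;  D = +0.985262+0.000000i
d^1_{1,0}: single k=0 term ⇒ -0.120954;  D = +0.099292+0.069072i
Y_1^{m'}(θ=0.1131,φ=3.3597) and Σ D·Y over m':
  (-0.0993+0.0691i)·(-0.0381+0.0084i)  (+0.9853+0.0000i)·(+0.4855+0.0000i)  (+0.0993+0.0691i)·(+0.0381+0.0084i)
Y_1^0(R⁻¹ n̂) = +0.484720+0.000000i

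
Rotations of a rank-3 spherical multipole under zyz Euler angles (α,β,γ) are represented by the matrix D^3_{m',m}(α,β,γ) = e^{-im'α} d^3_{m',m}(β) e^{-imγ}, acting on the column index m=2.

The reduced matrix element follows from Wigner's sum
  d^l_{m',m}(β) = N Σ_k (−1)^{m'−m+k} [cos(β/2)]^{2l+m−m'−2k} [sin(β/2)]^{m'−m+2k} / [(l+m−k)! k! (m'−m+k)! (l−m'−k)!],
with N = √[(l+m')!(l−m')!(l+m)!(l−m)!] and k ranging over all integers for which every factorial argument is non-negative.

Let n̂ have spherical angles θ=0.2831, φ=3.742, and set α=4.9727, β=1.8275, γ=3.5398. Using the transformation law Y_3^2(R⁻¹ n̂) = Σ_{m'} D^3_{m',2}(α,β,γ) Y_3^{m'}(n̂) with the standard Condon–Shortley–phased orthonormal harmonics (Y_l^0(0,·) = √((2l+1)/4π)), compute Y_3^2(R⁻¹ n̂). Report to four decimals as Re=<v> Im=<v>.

Re=-0.1483 Im=0.0390

Need the full column D^3_{m',2} for m'=−3..3 at α=4.9727, β=1.8275, γ=3.5398.
cos(β/2)=0.610781, sin(β/2)=0.791800
d^3_{-3,2}: single k=5 term ⇒ +0.465627;  D = +0.007208+0.465571i
d^3_{-2,2}: k∈[4..5] ⇒ +0.733166 -0.246429 = +0.486737;  D = -0.468343+0.132543i
d^3_{-1,2}: k∈[3..4] ⇒ +0.715372 -0.601121 = +0.114251;  D = -0.058358-0.098222i
d^3_{0,2}: k∈[2..3] ⇒ +0.477895 -0.803143 = -0.325247;  D = -0.227437+0.232504i
d^3_{1,2}: k∈[1..2] ⇒ +0.212835 -0.715372 = -0.502538;  D = -0.437585-0.247111i
d^3_{2,2}: k∈[0..1] ⇒ +0.051917 -0.436257 = -0.384339;  D = +0.096486-0.372031i
d^3_{3,2}: single k=0 term ⇒ -0.164861;  D = +0.164857-0.001080i
Y_3^{m'}(θ=0.2831,φ=3.742) and Σ D·Y over m':
  (+0.0072+0.4656i)·(+0.0021+0.0089i)  (-0.4683+0.1325i)·(+0.0277-0.0714i)  (-0.0584-0.0982i)·(-0.2689+0.1841i)  (-0.2274+0.2325i)·(+0.5768+0.0000i)  (-0.4376-0.2471i)·(+0.2689+0.1841i)  (+0.0965-0.3720i)·(+0.0277+0.0714i)  (+0.1649-0.0011i)·(-0.0021+0.0089i)
Y_3^2(R⁻¹ n̂) = -0.148299+0.038958i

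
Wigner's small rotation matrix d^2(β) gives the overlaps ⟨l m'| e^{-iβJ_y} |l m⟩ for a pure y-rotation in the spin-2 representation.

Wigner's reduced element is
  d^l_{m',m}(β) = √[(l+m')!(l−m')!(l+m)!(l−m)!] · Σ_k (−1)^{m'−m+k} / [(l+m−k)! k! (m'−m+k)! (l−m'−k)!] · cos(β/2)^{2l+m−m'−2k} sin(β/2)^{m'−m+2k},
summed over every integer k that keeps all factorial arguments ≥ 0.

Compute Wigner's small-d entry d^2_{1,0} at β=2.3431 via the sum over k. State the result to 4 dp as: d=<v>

d^2_{1,0}(β=2.3431) via Wigner's sum:
c=cos(2.3431/2)=0.388724, s=sin(2.3431/2)=0.921354; N=√[6·1·2·2]=4.898979
k: max(0,(0)−(1))=0 … min(2+(0),2−(1))=1
  k=0: (−1)^1·4.8990/(2)·0.3887^3·0.9214^1 = -0.132564
  k=1: (−1)^2·4.8990/(2)·0.3887^1·0.9214^3 = +0.744727
d^2_{1,0}(2.3431) = -0.132564 +0.744727 = +0.612162

d=0.6122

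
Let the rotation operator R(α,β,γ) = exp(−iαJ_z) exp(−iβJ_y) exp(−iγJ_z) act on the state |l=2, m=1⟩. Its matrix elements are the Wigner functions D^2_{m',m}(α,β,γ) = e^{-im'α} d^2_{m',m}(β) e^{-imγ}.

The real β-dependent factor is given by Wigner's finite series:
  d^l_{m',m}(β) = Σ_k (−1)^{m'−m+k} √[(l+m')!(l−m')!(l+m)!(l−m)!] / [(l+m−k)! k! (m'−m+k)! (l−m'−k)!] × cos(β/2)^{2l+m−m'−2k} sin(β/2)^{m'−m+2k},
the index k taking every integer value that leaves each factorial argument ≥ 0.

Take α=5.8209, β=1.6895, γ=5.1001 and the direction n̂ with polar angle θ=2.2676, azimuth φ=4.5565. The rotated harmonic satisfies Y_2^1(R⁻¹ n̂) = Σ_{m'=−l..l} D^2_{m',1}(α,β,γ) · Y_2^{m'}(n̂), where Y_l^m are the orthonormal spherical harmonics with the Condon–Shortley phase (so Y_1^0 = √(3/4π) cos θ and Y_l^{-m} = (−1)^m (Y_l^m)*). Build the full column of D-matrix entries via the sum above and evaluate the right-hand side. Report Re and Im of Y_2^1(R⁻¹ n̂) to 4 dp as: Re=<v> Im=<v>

Re=-0.2143 Im=-0.0681

Need the full column D^2_{m',1} for m'=−2..2 at α=5.8209, β=1.6895, γ=5.1001.
cos(β/2)=0.663918, sin(β/2)=0.747805
d^2_{-2,1}: single k=3 term ⇒ +0.555277;  D = +0.536826+0.141954i
d^2_{-1,1}: k∈[2..3] ⇒ +0.739482 -0.312719 = +0.426763;  D = +0.320618+0.281658i
d^2_{0,1}: k∈[1..2] ⇒ +0.536053 -0.680073 = -0.144020;  D = -0.054450-0.133330i
d^2_{1,1}: k∈[0..1] ⇒ +0.194294 -0.739482 = -0.545188;  D = +0.040619-0.543673i
d^2_{2,1}: single k=0 term ⇒ -0.437686;  D = +0.223850-0.376112i
Y_2^{m'}(θ=2.2676,φ=4.5565) and Σ D·Y over m':
  (+0.5368+0.1420i)·(-0.2162-0.0697i)  (+0.3206+0.2817i)·(+0.0590-0.3756i)  (-0.0544-0.1333i)·(+0.0743+0.0000i)  (+0.0406-0.5437i)·(-0.0590-0.3756i)  (+0.2238-0.3761i)·(-0.2162+0.0697i)
Y_2^1(R⁻¹ n̂) = -0.214310-0.068051i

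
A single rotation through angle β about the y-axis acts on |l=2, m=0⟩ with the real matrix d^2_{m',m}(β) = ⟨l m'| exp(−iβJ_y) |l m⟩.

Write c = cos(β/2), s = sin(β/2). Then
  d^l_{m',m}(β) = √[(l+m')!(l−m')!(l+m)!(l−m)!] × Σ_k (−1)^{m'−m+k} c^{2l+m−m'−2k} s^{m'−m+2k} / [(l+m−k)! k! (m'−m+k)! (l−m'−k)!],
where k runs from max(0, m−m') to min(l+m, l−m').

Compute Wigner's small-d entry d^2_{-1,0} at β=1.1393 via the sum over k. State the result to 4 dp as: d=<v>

d^2_{-1,0}(β=1.1393) via Wigner's sum:
Half-angle: c=0.842090, s=0.539337. N=√(1·6·2·2)=4.898979
The bounds max(0,m−m')=1 and min(l+m,l−m')=2 give 2 terms
  k=1: (−1)^0·4.8990/(2)·0.8421^3·0.5393^1 = +0.788881
  k=2: (−1)^1·4.8990/(2)·0.8421^1·0.5393^3 = -0.323605
d^2_{-1,0}(1.1393) = +0.788881 -0.323605 = +0.465275

d=0.4653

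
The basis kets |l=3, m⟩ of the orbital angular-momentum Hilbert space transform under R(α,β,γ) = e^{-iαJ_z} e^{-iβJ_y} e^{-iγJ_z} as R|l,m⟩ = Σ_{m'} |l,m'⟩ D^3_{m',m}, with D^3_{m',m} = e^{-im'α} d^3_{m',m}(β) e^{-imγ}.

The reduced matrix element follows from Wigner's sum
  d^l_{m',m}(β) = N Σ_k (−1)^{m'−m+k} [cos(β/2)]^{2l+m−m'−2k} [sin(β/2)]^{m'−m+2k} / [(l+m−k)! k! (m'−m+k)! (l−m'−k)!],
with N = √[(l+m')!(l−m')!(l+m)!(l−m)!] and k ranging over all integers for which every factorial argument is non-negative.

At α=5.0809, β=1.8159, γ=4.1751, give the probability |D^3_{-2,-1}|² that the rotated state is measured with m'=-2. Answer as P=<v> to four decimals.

P=0.2518

First d^3_{-2,-1}(β=1.8159), then the phase factors e^{-i(-2)α} and e^{-i(-1)γ}:
Half-angle: c=0.615363, s=0.788244. N=√(1·120·2·24)=75.894664
Admissible k: 1..2 (factorial args all ≥0)
  k=1: (−1)^0·75.8947/(24)·0.6154^5·0.7882^1 = +0.219947
  k=2: (−1)^1·75.8947/(12)·0.6154^3·0.7882^3 = -0.721782
d^3_{-2,-1}(1.8159) = +0.219947 -0.721782 = -0.501835
|D^3_{-2,-1}|² = |d^3_{-2,-1}(β)|² = (-0.501835)² = 0.251838 (the z-rotation phases have unit modulus)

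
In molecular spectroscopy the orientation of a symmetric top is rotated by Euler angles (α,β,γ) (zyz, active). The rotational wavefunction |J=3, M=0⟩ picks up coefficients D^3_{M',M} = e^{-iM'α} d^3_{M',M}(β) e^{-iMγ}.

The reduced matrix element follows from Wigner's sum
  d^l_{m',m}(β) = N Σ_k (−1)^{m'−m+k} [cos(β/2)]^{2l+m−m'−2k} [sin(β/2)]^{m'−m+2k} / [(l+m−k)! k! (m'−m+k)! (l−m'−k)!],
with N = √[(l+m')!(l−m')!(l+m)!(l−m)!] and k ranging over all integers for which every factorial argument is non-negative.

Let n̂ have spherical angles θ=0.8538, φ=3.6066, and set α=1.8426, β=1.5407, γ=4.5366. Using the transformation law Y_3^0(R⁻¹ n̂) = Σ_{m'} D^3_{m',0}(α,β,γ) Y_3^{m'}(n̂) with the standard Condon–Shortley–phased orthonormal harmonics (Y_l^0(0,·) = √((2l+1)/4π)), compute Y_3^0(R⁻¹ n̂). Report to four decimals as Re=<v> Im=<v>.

Need the full column D^3_{m',0} for m'=−3..3 at α=1.8426, β=1.5407, γ=4.5366.
cos(β/2)=0.717667, sin(β/2)=0.696386
d^3_{-3,0}: single k=3 term ⇒ +0.558258;  D = +0.406416-0.382724i
d^3_{-2,0}: k∈[2..3] ⇒ +0.704617 -0.663449 = +0.041168;  D = -0.035233-0.021293i
d^3_{-1,0}: k∈[1..3] ⇒ +0.459257 -1.297274 +0.407160 = -0.430857;  D = +0.115672-0.415039i
d^3_{0,0}: k∈[0..3] ⇒ +0.136627 -1.157804 +1.090159 -0.114052 = -0.045070;  D = -0.045070+0.000000i
d^3_{1,0}: k∈[0..2] ⇒ -0.459257 +1.297274 -0.407160 = +0.430857;  D = -0.115672-0.415039i
d^3_{2,0}: k∈[0..1] ⇒ +0.704617 -0.663449 = +0.041168;  D = -0.035233+0.021293i
d^3_{3,0}: single k=0 term ⇒ -0.558258;  D = -0.406416-0.382724i
Y_3^{m'}(θ=0.8538,φ=3.6066) and Σ D·Y over m':
  (+0.4064-0.3827i)·(-0.0312+0.1759i)  (-0.0352-0.0213i)·(+0.2281-0.3059i)  (+0.1157-0.4150i)·(-0.2524+0.1266i)  (-0.0451+0.0000i)·(-0.2062+0.0000i)  (-0.1157-0.4150i)·(+0.2524+0.1266i)  (-0.0352+0.0213i)·(+0.2281+0.3059i)  (-0.4064-0.3827i)·(+0.0312+0.1759i)
Y_3^0(R⁻¹ n̂) = +0.136183+0.000000i

Re=0.1362 Im=0.0000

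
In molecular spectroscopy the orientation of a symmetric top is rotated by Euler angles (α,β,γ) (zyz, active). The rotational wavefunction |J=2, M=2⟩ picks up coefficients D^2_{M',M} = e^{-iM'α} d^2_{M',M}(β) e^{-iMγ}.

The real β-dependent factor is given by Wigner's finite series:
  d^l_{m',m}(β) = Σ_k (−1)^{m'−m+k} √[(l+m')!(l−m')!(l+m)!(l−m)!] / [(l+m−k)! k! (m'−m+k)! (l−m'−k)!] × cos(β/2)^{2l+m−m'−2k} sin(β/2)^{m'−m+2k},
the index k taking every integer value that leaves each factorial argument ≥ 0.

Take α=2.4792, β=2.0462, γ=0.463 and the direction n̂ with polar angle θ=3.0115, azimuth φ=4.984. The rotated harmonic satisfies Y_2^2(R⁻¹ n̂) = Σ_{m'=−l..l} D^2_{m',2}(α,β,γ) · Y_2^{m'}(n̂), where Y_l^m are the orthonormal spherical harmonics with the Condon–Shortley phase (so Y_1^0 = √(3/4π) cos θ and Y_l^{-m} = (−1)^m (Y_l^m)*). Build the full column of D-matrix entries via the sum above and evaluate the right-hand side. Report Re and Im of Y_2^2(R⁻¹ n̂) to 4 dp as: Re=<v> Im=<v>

Need the full column D^2_{m',2} for m'=−2..2 at α=2.4792, β=2.0462, γ=0.463.
cos(β/2)=0.520722, sin(β/2)=0.853726
d^2_{-2,2}: single k=4 term ⇒ +0.531220;  D = -0.334023-0.413066i
d^2_{-1,2}: single k=3 term ⇒ +0.648025;  D = +0.011402+0.647925i
d^2_{0,2}: single k=2 term ⇒ +0.484088;  D = +0.290954-0.386894i
d^2_{1,2}: single k=1 term ⇒ +0.241083;  D = -0.232755+0.062818i
d^2_{2,2}: single k=0 term ⇒ +0.073523;  D = +0.067754+0.028549i
Y_2^{m'}(θ=3.0115,φ=4.984) and Σ D·Y over m':
  (-0.3340-0.4131i)·(-0.0056+0.0034i)  (+0.0114+0.6479i)·(-0.0267-0.0957i)  (+0.2910-0.3869i)·(+0.6149+0.0000i)  (-0.2328+0.0628i)·(+0.0267-0.0957i)  (+0.0678+0.0285i)·(-0.0056-0.0034i)
Y_2^2(R⁻¹ n̂) = +0.243392-0.231505i

Re=0.2434 Im=-0.2315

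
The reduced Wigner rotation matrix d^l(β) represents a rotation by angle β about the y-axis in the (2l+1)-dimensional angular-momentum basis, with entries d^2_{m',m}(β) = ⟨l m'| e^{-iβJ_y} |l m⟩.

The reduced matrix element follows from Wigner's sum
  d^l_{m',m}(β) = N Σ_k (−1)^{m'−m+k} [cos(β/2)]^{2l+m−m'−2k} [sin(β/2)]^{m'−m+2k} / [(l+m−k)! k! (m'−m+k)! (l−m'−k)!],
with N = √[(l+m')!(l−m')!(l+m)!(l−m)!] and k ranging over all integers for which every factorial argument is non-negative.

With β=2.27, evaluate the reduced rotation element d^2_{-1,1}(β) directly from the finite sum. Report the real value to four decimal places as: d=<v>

d=-0.2360

d^2_{-1,1}(β=2.27) via Wigner's sum:
With c≡cos(β/2)=0.422132 and s≡sin(β/2)=0.906534, N=[1·6·6·1]^{1/2}=6.000000
k: max(0,(1)−(-1))=2 … min(2+(1),2−(-1))=3
  k=2: (−1)^0·6.0000/(2)·0.4221^2·0.9065^2 = +0.439326
  k=3: (−1)^1·6.0000/(6)·0.4221^0·0.9065^4 = -0.675362
d^2_{-1,1}(2.27) = +0.439326 -0.675362 = -0.236036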